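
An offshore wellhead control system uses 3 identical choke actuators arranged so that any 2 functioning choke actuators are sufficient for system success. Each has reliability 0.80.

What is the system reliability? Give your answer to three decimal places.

0.896

R = Σ_{i=2}^{3} C(3,i) p^i (1−p)^{3−i} with p = 0.80
C(3,2)·0.80^2·0.20^1 = 0.38400
C(3,3)·0.80^3·0.20^0 = 0.51200
Sum = 0.896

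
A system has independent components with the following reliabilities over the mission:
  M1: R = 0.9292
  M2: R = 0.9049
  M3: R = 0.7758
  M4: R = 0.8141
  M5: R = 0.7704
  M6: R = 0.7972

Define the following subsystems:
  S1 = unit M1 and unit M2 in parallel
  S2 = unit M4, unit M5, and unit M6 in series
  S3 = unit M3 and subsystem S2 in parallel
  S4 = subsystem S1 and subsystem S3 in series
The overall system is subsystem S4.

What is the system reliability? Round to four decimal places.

0.8819

Parallel (M1 and M2): 1 − (1 − 0.929200)(1 − 0.904900) = 0.993267
Series (M4, M5, and M6): 0.814100 × 0.770400 × 0.797200 = 0.499990
Parallel (M3 and [0.499990]): 1 − (1 − 0.775800)(1 − 0.499990) = 0.887898
Series ([0.993267] and [0.887898]): 0.993267 × 0.887898 = 0.8819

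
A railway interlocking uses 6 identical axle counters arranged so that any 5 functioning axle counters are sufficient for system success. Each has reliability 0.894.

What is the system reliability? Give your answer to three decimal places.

R = Σ_{i=5}^{6} C(6,i) p^i (1−p)^{6−i} with p = 0.894
C(6,5)·0.894^5·0.106^1 = 0.36320
C(6,6)·0.894^6·0.106^0 = 0.51053
Sum = 0.874

0.874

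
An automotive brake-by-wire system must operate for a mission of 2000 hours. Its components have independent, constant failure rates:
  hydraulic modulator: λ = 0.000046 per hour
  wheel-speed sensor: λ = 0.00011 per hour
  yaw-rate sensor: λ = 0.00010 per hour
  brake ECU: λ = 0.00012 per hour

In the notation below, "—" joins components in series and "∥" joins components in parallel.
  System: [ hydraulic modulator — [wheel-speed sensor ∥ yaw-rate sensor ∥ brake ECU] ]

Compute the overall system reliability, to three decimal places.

R(hydraulic modulator) = exp(−0.000046 × 2000) = 0.91211
R(wheel-speed sensor) = exp(−0.00011 × 2000) = 0.80252
R(yaw-rate sensor) = exp(−0.00010 × 2000) = 0.81873
R(brake ECU) = exp(−0.00012 × 2000) = 0.78663
Parallel (wheel-speed sensor, yaw-rate sensor, and brake ECU): 1 − (1 − 0.80252)(1 − 0.81873)(1 − 0.78663) = 0.99236
Series (hydraulic modulator and [0.99236]): 0.91211 × 0.99236 = 0.905

0.905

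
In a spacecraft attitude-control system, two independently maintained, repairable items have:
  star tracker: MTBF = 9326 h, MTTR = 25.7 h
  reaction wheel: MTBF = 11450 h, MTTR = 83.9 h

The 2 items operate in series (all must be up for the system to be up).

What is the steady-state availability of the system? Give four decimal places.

A(star tracker) = MTBF/(MTBF+MTTR) = 9326/(9326+25.7) = 0.997252
A(reaction wheel) = MTBF/(MTBF+MTTR) = 11450/(11450+83.9) = 0.992726
Series availability: 0.997252 × 0.992726 = 0.9900

0.9900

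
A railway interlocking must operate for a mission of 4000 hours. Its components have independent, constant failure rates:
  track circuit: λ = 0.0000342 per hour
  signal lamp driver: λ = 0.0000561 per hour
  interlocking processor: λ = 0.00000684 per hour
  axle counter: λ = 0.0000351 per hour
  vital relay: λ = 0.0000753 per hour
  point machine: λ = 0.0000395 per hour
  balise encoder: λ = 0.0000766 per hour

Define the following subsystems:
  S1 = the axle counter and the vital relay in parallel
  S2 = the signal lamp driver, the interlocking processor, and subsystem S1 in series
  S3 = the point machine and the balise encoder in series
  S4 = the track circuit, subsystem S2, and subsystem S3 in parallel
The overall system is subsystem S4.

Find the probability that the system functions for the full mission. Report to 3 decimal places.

0.988

R(track circuit) = exp(−0.0000342 × 4000) = 0.87214
R(signal lamp driver) = exp(−0.0000561 × 4000) = 0.79900
R(interlocking processor) = exp(−0.00000684 × 4000) = 0.97301
R(axle counter) = exp(−0.0000351 × 4000) = 0.86901
R(vital relay) = exp(−0.0000753 × 4000) = 0.73993
R(point machine) = exp(−0.0000395 × 4000) = 0.85385
R(balise encoder) = exp(−0.0000766 × 4000) = 0.73609
Parallel (axle counter and vital relay): 1 − (1 − 0.86901)(1 − 0.73993) = 0.96593
Series (signal lamp driver, interlocking processor, and [0.96593]): 0.79900 × 0.97301 × 0.96593 = 0.75095
Series (point machine and balise encoder): 0.85385 × 0.73609 = 0.62851
Parallel (track circuit, [0.75095], and [0.62851]): 1 − (1 − 0.87214)(1 − 0.75095)(1 − 0.62851) = 0.988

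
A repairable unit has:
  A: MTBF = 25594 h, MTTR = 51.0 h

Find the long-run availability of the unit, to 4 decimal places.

A(A) = MTBF/(MTBF+MTTR) = 25594/(25594+51.0) = 0.9980

0.9980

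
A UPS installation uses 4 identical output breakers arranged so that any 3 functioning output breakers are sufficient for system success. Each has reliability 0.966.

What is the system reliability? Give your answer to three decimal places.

0.993

R = Σ_{i=3}^{4} C(4,i) p^i (1−p)^{4−i} with p = 0.966
C(4,3)·0.966^3·0.034^1 = 0.12259
C(4,4)·0.966^4·0.034^0 = 0.87078
Sum = 0.993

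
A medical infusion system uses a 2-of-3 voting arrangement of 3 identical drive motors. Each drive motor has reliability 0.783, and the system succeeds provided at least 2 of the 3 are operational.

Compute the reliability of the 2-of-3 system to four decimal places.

R = Σ_{i=2}^{3} C(3,i) p^i (1−p)^{3−i} with p = 0.783
C(3,2)·0.783^2·0.217^1 = 0.399121
C(3,3)·0.783^3·0.217^0 = 0.480049
Sum = 0.8792

0.8792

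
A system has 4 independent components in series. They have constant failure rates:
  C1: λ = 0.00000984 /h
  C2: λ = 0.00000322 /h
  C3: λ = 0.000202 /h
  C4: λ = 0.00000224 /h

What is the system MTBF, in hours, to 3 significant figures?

Series of exponential components: λ_sys = Σ λ_i
λ_sys = 0.00000984 + 0.00000322 + 0.000202 + 0.00000224 = 2.1730e-04 /h
MTBF = 1 / λ_sys = 4600 h

4600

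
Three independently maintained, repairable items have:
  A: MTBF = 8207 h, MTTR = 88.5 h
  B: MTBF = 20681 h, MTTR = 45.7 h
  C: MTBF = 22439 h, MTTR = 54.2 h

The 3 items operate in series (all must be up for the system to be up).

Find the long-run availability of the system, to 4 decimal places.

0.9848

A(A) = MTBF/(MTBF+MTTR) = 8207/(8207+88.5) = 0.989332
A(B) = MTBF/(MTBF+MTTR) = 20681/(20681+45.7) = 0.997795
A(C) = MTBF/(MTBF+MTTR) = 22439/(22439+54.2) = 0.997590
Series availability: 0.989332 × 0.997795 × 0.997590 = 0.9848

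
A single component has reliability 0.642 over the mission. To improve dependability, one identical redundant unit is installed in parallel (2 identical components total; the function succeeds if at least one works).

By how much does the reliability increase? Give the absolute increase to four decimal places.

R_before = 0.642
R_after = 1 − (1 − 0.642)^2 = 0.8718
ΔR = 0.8718 − 0.642 = 0.2298

0.2298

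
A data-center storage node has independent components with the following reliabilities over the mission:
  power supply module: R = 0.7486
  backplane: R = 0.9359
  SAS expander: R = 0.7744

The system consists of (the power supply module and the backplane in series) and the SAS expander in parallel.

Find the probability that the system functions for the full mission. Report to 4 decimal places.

Series (power supply module and backplane): 0.748600 × 0.935900 = 0.700615
Parallel ([0.700615] and SAS expander): 1 − (1 − 0.700615)(1 − 0.774400) = 0.9325

0.9325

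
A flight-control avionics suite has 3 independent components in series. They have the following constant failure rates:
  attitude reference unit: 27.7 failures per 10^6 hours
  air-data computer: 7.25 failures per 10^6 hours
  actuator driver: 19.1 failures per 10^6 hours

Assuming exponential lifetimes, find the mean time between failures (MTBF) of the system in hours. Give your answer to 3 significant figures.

Series of exponential components: λ_sys = Σ λ_i
λ_sys = 0.0000277 + 0.00000725 + 0.0000191 = 5.4050e-05 /h
MTBF = 1 / λ_sys = 18500 h

18500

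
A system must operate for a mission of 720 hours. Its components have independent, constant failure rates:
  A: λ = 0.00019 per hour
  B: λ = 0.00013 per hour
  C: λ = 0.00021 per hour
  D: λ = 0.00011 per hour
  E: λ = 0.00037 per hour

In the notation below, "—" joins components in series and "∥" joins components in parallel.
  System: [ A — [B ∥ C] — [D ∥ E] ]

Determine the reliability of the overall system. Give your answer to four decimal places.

0.8459

R(A) = exp(−0.00019 × 720) = 0.872145
R(B) = exp(−0.00013 × 720) = 0.910647
R(C) = exp(−0.00021 × 720) = 0.859676
R(D) = exp(−0.00011 × 720) = 0.923855
R(E) = exp(−0.00037 × 720) = 0.766133
Parallel (B and C): 1 − (1 − 0.910647)(1 − 0.859676) = 0.987462
Parallel (D and E): 1 − (1 − 0.923855)(1 − 0.766133) = 0.982192
Series (A, [0.987462], and [0.982192]): 0.872145 × 0.987462 × 0.982192 = 0.8459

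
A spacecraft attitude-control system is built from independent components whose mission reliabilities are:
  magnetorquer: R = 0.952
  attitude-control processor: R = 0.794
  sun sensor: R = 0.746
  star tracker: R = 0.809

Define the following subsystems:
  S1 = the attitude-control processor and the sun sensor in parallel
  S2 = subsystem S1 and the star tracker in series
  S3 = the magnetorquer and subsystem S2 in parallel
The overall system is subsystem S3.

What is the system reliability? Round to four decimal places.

0.9888

Parallel (attitude-control processor and sun sensor): 1 − (1 − 0.794000)(1 − 0.746000) = 0.947676
Series ([0.947676] and star tracker): 0.947676 × 0.809000 = 0.766670
Parallel (magnetorquer and [0.766670]): 1 − (1 − 0.952000)(1 − 0.766670) = 0.9888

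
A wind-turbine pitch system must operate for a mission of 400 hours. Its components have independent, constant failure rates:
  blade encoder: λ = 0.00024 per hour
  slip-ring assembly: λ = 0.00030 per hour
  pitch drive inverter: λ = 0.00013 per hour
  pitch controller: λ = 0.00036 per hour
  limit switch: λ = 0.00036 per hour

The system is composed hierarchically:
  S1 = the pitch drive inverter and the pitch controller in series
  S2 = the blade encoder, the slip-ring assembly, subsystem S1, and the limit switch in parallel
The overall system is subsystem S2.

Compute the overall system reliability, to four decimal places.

0.9998

R(blade encoder) = exp(−0.00024 × 400) = 0.908464
R(slip-ring assembly) = exp(−0.00030 × 400) = 0.886920
R(pitch drive inverter) = exp(−0.00013 × 400) = 0.949329
R(pitch controller) = exp(−0.00036 × 400) = 0.865888
R(limit switch) = exp(−0.00036 × 400) = 0.865888
Series (pitch drive inverter and pitch controller): 0.949329 × 0.865888 = 0.822013
Parallel (blade encoder, slip-ring assembly, [0.822013], and limit switch): 1 − (1 − 0.908464)(1 − 0.886920)(1 − 0.822013)(1 − 0.865888) = 0.9998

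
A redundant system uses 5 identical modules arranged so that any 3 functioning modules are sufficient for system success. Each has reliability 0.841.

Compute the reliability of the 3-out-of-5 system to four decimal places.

R = Σ_{i=3}^{5} C(5,i) p^i (1−p)^{5−i} with p = 0.841
C(5,3)·0.841^3·0.159^2 = 0.150377
C(5,4)·0.841^4·0.159^1 = 0.397696
C(5,5)·0.841^5·0.159^0 = 0.420707
Sum = 0.9688

0.9688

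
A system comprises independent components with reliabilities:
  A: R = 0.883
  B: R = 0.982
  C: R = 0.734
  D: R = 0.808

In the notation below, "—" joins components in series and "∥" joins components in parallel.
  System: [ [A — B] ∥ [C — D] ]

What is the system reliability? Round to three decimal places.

Series (A and B): 0.88300 × 0.98200 = 0.86711
Series (C and D): 0.73400 × 0.80800 = 0.59307
Parallel ([0.86711] and [0.59307]): 1 − (1 − 0.86711)(1 − 0.59307) = 0.946

0.946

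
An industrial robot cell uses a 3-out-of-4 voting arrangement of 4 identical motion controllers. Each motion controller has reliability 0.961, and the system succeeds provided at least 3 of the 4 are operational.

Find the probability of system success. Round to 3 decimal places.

0.991

R = Σ_{i=3}^{4} C(4,i) p^i (1−p)^{4−i} with p = 0.961
C(4,3)·0.961^3·0.039^1 = 0.13845
C(4,4)·0.961^4·0.039^0 = 0.85289
Sum = 0.991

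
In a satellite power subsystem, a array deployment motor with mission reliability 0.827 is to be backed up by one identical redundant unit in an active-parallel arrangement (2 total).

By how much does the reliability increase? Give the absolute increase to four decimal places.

0.1431

R_before = 0.827
R_after = 1 − (1 − 0.827)^2 = 0.9701
ΔR = 0.9701 − 0.827 = 0.1431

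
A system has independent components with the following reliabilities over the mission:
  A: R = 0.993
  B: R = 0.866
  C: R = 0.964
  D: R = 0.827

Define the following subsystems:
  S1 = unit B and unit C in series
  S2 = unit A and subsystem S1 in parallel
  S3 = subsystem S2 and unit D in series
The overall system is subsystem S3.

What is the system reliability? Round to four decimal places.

Series (B and C): 0.866000 × 0.964000 = 0.834824
Parallel (A and [0.834824]): 1 − (1 − 0.993000)(1 − 0.834824) = 0.998844
Series ([0.998844] and D): 0.998844 × 0.827000 = 0.8260

0.8260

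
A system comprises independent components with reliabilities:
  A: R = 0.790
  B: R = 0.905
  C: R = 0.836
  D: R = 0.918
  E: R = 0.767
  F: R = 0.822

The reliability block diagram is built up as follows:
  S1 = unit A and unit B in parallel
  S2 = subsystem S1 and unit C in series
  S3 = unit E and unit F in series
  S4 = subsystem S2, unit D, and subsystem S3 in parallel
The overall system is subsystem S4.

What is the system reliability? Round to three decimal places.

Parallel (A and B): 1 − (1 − 0.79000)(1 − 0.90500) = 0.98005
Series ([0.98005] and C): 0.98005 × 0.83600 = 0.81932
Series (E and F): 0.76700 × 0.82200 = 0.63047
Parallel ([0.81932], D, and [0.63047]): 1 − (1 − 0.81932)(1 − 0.91800)(1 − 0.63047) = 0.995

0.995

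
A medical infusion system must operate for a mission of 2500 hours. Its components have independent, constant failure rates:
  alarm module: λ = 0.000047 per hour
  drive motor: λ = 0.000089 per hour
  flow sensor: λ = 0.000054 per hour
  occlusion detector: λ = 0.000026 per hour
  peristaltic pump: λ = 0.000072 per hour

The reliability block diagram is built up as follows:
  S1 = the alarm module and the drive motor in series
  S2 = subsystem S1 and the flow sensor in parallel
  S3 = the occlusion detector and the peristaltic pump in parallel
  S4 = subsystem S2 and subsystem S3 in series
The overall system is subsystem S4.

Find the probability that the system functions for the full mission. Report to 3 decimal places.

R(alarm module) = exp(−0.000047 × 2500) = 0.88914
R(drive motor) = exp(−0.000089 × 2500) = 0.80052
R(flow sensor) = exp(−0.000054 × 2500) = 0.87372
R(occlusion detector) = exp(−0.000026 × 2500) = 0.93707
R(peristaltic pump) = exp(−0.000072 × 2500) = 0.83527
Series (alarm module and drive motor): 0.88914 × 0.80052 = 0.71177
Parallel ([0.71177] and flow sensor): 1 − (1 − 0.71177)(1 − 0.87372) = 0.96360
Parallel (occlusion detector and peristaltic pump): 1 − (1 − 0.93707)(1 − 0.83527) = 0.98963
Series ([0.96360] and [0.98963]): 0.96360 × 0.98963 = 0.954

0.954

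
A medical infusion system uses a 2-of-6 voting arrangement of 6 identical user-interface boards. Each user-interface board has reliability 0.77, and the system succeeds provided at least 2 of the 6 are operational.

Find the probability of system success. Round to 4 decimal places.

R = Σ_{i=2}^{6} C(6,i) p^i (1−p)^{6−i} with p = 0.77
C(6,2)·0.77^2·0.23^4 = 0.024888
C(6,3)·0.77^3·0.23^3 = 0.111093
C(6,4)·0.77^4·0.23^2 = 0.278939
C(6,5)·0.77^5·0.23^1 = 0.373536
C(6,6)·0.77^6·0.23^0 = 0.208422
Sum = 0.9969

0.9969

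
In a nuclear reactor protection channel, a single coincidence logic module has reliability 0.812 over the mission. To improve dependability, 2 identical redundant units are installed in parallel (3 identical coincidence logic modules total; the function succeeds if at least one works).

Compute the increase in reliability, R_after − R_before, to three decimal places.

R_before = 0.812
R_after = 1 − (1 − 0.812)^3 = 0.993
ΔR = 0.993 − 0.812 = 0.181

0.181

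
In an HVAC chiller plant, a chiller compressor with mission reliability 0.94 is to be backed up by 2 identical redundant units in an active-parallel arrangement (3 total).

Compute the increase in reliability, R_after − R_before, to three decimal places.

0.060

R_before = 0.94
R_after = 1 − (1 − 0.94)^3 = 1.000
ΔR = 1.000 − 0.94 = 0.060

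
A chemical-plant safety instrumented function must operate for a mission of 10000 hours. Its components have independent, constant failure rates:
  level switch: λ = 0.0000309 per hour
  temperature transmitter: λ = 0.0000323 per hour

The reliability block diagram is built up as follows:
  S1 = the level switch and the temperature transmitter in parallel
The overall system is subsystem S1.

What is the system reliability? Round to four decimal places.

0.9266

R(level switch) = exp(−0.0000309 × 10000) = 0.734181
R(temperature transmitter) = exp(−0.0000323 × 10000) = 0.723974
Parallel (level switch and temperature transmitter): 1 − (1 − 0.734181)(1 − 0.723974) = 0.9266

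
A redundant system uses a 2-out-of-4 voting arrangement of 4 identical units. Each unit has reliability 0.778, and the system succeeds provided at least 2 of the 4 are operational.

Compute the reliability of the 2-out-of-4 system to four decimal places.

R = Σ_{i=2}^{4} C(4,i) p^i (1−p)^{4−i} with p = 0.778
C(4,2)·0.778^2·0.222^2 = 0.178985
C(4,3)·0.778^3·0.222^1 = 0.418169
C(4,4)·0.778^4·0.222^0 = 0.366369
Sum = 0.9635

0.9635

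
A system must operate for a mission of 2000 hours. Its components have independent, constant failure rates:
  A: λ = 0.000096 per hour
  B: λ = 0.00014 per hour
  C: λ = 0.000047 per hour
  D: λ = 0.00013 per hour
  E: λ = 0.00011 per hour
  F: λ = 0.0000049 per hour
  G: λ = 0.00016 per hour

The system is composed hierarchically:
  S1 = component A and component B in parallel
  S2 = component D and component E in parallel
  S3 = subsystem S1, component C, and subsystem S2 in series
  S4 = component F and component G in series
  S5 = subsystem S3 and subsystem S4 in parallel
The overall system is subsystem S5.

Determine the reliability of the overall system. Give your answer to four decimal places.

R(A) = exp(−0.000096 × 2000) = 0.825307
R(B) = exp(−0.00014 × 2000) = 0.755784
R(C) = exp(−0.000047 × 2000) = 0.910283
R(D) = exp(−0.00013 × 2000) = 0.771052
R(E) = exp(−0.00011 × 2000) = 0.802519
R(F) = exp(−0.0000049 × 2000) = 0.990248
R(G) = exp(−0.00016 × 2000) = 0.726149
Parallel (A and B): 1 − (1 − 0.825307)(1 − 0.755784) = 0.957337
Parallel (D and E): 1 − (1 − 0.771052)(1 − 0.802519) = 0.954787
Series ([0.957337], C, and [0.954787]): 0.957337 × 0.910283 × 0.954787 = 0.832047
Series (F and G): 0.990248 × 0.726149 = 0.719068
Parallel ([0.832047] and [0.719068]): 1 − (1 − 0.832047)(1 − 0.719068) = 0.9528

0.9528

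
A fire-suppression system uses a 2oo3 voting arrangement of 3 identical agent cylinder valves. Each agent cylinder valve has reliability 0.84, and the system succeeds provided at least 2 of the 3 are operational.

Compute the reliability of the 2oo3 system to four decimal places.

0.9314

R = Σ_{i=2}^{3} C(3,i) p^i (1−p)^{3−i} with p = 0.84
C(3,2)·0.84^2·0.16^1 = 0.338688
C(3,3)·0.84^3·0.16^0 = 0.592704
Sum = 0.9314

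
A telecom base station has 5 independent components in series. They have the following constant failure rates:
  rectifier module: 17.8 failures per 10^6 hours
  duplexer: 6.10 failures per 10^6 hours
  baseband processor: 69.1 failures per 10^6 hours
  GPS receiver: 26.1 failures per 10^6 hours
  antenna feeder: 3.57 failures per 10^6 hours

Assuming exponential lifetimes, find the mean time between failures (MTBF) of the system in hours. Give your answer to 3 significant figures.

8150

Series of exponential components: λ_sys = Σ λ_i
λ_sys = 0.0000178 + 0.00000610 + 0.0000691 + 0.0000261 + 0.00000357 = 1.2267e-04 /h
MTBF = 1 / λ_sys = 8150 h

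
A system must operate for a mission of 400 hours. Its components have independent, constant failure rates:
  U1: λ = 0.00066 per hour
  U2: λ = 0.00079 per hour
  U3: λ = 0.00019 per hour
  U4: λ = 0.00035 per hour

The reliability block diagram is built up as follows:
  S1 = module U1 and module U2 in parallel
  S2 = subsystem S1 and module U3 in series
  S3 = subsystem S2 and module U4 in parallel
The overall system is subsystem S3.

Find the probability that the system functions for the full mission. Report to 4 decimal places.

R(U1) = exp(−0.00066 × 400) = 0.767974
R(U2) = exp(−0.00079 × 400) = 0.729059
R(U3) = exp(−0.00019 × 400) = 0.926816
R(U4) = exp(−0.00035 × 400) = 0.869358
Parallel (U1 and U2): 1 − (1 − 0.767974)(1 − 0.729059) = 0.937135
Series ([0.937135] and U3): 0.937135 × 0.926816 = 0.868552
Parallel ([0.868552] and U4): 1 − (1 − 0.868552)(1 − 0.869358) = 0.9828

0.9828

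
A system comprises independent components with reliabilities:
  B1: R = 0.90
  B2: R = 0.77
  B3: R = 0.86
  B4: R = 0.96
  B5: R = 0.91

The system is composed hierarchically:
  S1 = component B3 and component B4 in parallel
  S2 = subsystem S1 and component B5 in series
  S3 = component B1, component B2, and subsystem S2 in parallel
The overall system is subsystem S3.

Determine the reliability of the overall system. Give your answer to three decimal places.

0.998

Parallel (B3 and B4): 1 − (1 − 0.86000)(1 − 0.96000) = 0.99440
Series ([0.99440] and B5): 0.99440 × 0.91000 = 0.90490
Parallel (B1, B2, and [0.90490]): 1 − (1 − 0.90000)(1 − 0.77000)(1 − 0.90490) = 0.998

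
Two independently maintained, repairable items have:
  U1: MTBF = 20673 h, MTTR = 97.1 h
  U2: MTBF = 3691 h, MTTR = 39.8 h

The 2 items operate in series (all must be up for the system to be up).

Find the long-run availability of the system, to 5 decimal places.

0.98471

A(U1) = MTBF/(MTBF+MTTR) = 20673/(20673+97.1) = 0.995325
A(U2) = MTBF/(MTBF+MTTR) = 3691/(3691+39.8) = 0.989332
Series availability: 0.995325 × 0.989332 = 0.98471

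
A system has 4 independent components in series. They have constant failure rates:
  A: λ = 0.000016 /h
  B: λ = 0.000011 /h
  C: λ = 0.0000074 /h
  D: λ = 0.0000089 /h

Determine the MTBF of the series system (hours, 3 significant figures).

Series of exponential components: λ_sys = Σ λ_i
λ_sys = 0.000016 + 0.000011 + 0.0000074 + 0.0000089 = 4.3300e-05 /h
MTBF = 1 / λ_sys = 23100 h

23100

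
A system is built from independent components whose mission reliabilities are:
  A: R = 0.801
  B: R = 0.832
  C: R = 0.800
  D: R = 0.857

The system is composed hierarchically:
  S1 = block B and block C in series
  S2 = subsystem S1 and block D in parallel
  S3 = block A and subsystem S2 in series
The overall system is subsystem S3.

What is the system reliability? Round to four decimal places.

0.7627

Series (B and C): 0.832000 × 0.800000 = 0.665600
Parallel ([0.665600] and D): 1 − (1 − 0.665600)(1 − 0.857000) = 0.952181
Series (A and [0.952181]): 0.801000 × 0.952181 = 0.7627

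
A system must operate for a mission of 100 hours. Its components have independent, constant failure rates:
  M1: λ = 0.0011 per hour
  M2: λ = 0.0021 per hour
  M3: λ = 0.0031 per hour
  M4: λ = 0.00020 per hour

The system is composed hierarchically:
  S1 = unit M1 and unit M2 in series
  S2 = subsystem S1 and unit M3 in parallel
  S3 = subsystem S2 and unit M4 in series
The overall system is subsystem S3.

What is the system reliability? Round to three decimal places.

0.909

R(M1) = exp(−0.0011 × 100) = 0.89583
R(M2) = exp(−0.0021 × 100) = 0.81058
R(M3) = exp(−0.0031 × 100) = 0.73345
R(M4) = exp(−0.00020 × 100) = 0.98020
Series (M1 and M2): 0.89583 × 0.81058 = 0.72614
Parallel ([0.72614] and M3): 1 − (1 − 0.72614)(1 − 0.73345) = 0.92700
Series ([0.92700] and M4): 0.92700 × 0.98020 = 0.909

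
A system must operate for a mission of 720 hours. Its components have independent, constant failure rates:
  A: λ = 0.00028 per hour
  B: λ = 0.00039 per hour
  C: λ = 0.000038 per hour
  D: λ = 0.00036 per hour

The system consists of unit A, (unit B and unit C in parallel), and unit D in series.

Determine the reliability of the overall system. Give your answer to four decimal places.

0.6266

R(A) = exp(−0.00028 × 720) = 0.817422
R(B) = exp(−0.00039 × 720) = 0.755179
R(C) = exp(−0.000038 × 720) = 0.973011
R(D) = exp(−0.00036 × 720) = 0.771669
Parallel (B and C): 1 − (1 − 0.755179)(1 − 0.973011) = 0.993393
Series (A, [0.993393], and D): 0.817422 × 0.993393 × 0.771669 = 0.6266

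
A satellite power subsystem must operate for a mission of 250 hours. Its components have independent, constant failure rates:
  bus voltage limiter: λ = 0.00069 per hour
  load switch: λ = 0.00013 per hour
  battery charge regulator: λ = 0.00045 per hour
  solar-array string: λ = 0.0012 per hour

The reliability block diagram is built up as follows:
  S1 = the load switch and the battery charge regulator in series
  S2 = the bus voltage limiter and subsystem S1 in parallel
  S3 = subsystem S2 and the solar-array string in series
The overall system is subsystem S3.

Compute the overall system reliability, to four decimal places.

R(bus voltage limiter) = exp(−0.00069 × 250) = 0.841558
R(load switch) = exp(−0.00013 × 250) = 0.968022
R(battery charge regulator) = exp(−0.00045 × 250) = 0.893597
R(solar-array string) = exp(−0.0012 × 250) = 0.740818
Series (load switch and battery charge regulator): 0.968022 × 0.893597 = 0.865022
Parallel (bus voltage limiter and [0.865022]): 1 − (1 − 0.841558)(1 − 0.865022) = 0.978614
Series ([0.978614] and solar-array string): 0.978614 × 0.740818 = 0.7250

0.7250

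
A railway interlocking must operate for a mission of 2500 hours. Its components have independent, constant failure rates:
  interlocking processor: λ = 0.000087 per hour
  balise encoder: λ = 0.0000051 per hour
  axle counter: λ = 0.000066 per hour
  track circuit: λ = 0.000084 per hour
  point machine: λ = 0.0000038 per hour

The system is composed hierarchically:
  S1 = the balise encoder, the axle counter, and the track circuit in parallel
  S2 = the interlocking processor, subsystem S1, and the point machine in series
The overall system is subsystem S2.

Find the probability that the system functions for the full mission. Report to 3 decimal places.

R(interlocking processor) = exp(−0.000087 × 2500) = 0.80453
R(balise encoder) = exp(−0.0000051 × 2500) = 0.98733
R(axle counter) = exp(−0.000066 × 2500) = 0.84789
R(track circuit) = exp(−0.000084 × 2500) = 0.81058
R(point machine) = exp(−0.0000038 × 2500) = 0.99054
Parallel (balise encoder, axle counter, and track circuit): 1 − (1 − 0.98733)(1 − 0.84789)(1 − 0.81058) = 0.99963
Series (interlocking processor, [0.99963], and point machine): 0.80453 × 0.99963 × 0.99054 = 0.797

0.797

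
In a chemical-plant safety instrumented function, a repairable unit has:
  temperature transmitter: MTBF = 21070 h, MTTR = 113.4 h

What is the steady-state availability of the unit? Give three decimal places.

A(temperature transmitter) = MTBF/(MTBF+MTTR) = 21070/(21070+113.4) = 0.995

0.995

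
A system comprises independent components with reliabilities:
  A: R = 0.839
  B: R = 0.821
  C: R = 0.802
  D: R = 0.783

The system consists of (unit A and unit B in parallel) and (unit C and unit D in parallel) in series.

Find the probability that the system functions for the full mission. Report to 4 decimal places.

0.9295

Parallel (A and B): 1 − (1 − 0.839000)(1 − 0.821000) = 0.971181
Parallel (C and D): 1 − (1 − 0.802000)(1 − 0.783000) = 0.957034
Series ([0.971181] and [0.957034]): 0.971181 × 0.957034 = 0.9295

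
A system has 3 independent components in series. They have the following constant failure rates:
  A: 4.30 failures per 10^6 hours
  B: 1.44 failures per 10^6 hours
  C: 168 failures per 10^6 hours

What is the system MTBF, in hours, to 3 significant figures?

Series of exponential components: λ_sys = Σ λ_i
λ_sys = 0.00000430 + 0.00000144 + 0.000168 = 1.7374e-04 /h
MTBF = 1 / λ_sys = 5760 h

5760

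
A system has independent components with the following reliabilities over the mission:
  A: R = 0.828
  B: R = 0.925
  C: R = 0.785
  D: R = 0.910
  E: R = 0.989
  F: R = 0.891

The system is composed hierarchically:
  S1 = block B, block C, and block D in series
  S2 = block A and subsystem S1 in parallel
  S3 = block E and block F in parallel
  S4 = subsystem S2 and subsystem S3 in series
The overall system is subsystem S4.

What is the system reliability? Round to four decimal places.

0.9405

Series (B, C, and D): 0.925000 × 0.785000 × 0.910000 = 0.660774
Parallel (A and [0.660774]): 1 − (1 − 0.828000)(1 − 0.660774) = 0.941653
Parallel (E and F): 1 − (1 − 0.989000)(1 − 0.891000) = 0.998801
Series ([0.941653] and [0.998801]): 0.941653 × 0.998801 = 0.9405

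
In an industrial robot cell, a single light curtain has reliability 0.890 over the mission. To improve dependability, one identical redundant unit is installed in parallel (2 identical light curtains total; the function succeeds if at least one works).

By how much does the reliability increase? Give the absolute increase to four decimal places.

0.0979

R_before = 0.890
R_after = 1 − (1 − 0.890)^2 = 0.9879
ΔR = 0.9879 − 0.890 = 0.0979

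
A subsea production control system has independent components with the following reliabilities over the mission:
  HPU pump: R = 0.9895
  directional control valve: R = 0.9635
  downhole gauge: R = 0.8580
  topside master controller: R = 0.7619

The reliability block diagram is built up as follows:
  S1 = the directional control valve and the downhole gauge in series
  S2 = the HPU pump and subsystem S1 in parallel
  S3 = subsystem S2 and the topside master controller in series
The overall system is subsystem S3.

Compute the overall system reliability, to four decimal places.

0.7605

Series (directional control valve and downhole gauge): 0.963500 × 0.858000 = 0.826683
Parallel (HPU pump and [0.826683]): 1 − (1 − 0.989500)(1 − 0.826683) = 0.998180
Series ([0.998180] and topside master controller): 0.998180 × 0.761900 = 0.7605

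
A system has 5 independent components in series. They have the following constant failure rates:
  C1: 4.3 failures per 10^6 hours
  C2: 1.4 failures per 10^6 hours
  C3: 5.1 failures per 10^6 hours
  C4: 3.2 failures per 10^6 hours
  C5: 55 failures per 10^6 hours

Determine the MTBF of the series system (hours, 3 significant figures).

Series of exponential components: λ_sys = Σ λ_i
λ_sys = 0.0000043 + 0.0000014 + 0.0000051 + 0.0000032 + 0.000055 = 6.9000e-05 /h
MTBF = 1 / λ_sys = 14500 h

14500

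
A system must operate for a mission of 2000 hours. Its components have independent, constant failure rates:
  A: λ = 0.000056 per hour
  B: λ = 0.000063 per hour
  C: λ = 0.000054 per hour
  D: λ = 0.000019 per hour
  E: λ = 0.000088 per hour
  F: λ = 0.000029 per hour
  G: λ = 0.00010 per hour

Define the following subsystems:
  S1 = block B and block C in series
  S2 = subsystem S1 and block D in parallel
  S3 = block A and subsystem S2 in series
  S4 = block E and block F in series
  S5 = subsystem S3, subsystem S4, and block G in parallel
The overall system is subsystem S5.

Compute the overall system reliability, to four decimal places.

0.9957

R(A) = exp(−0.000056 × 2000) = 0.894044
R(B) = exp(−0.000063 × 2000) = 0.881615
R(C) = exp(−0.000054 × 2000) = 0.897628
R(D) = exp(−0.000019 × 2000) = 0.962713
R(E) = exp(−0.000088 × 2000) = 0.838618
R(F) = exp(−0.000029 × 2000) = 0.943650
R(G) = exp(−0.00010 × 2000) = 0.818731
Series (B and C): 0.881615 × 0.897628 = 0.791362
Parallel ([0.791362] and D): 1 − (1 − 0.791362)(1 − 0.962713) = 0.992221
Series (A and [0.992221]): 0.894044 × 0.992221 = 0.887089
Series (E and F): 0.838618 × 0.943650 = 0.791362
Parallel ([0.887089], [0.791362], and G): 1 − (1 − 0.887089)(1 − 0.791362)(1 − 0.818731) = 0.9957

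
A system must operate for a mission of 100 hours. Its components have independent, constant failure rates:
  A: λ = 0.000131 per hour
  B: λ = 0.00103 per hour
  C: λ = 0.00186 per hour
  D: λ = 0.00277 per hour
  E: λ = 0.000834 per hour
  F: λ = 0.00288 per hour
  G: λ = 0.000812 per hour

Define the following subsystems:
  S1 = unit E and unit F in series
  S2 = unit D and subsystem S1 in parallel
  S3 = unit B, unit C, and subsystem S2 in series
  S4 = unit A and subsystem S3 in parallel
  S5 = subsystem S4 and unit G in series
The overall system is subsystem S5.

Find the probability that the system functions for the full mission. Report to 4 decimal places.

R(A) = exp(−0.000131 × 100) = 0.986985
R(B) = exp(−0.00103 × 100) = 0.902127
R(C) = exp(−0.00186 × 100) = 0.830274
R(D) = exp(−0.00277 × 100) = 0.758054
R(E) = exp(−0.000834 × 100) = 0.919983
R(F) = exp(−0.00288 × 100) = 0.749762
R(G) = exp(−0.000812 × 100) = 0.922009
Series (E and F): 0.919983 × 0.749762 = 0.689768
Parallel (D and [0.689768]): 1 − (1 − 0.758054)(1 − 0.689768) = 0.924941
Series (B, C, and [0.924941]): 0.902127 × 0.830274 × 0.924941 = 0.692792
Parallel (A and [0.692792]): 1 − (1 − 0.986985)(1 − 0.692792) = 0.996002
Series ([0.996002] and G): 0.996002 × 0.922009 = 0.9183

0.9183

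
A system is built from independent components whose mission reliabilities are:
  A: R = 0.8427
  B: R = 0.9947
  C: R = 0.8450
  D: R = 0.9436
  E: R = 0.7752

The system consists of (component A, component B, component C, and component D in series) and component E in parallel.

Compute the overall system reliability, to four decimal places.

0.9254

Series (A, B, C, and D): 0.842700 × 0.994700 × 0.845000 × 0.943600 = 0.668359
Parallel ([0.668359] and E): 1 − (1 − 0.668359)(1 − 0.775200) = 0.9254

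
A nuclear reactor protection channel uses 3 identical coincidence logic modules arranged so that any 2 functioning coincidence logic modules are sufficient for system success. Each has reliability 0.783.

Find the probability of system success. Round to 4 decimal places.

R = Σ_{i=2}^{3} C(3,i) p^i (1−p)^{3−i} with p = 0.783
C(3,2)·0.783^2·0.217^1 = 0.399121
C(3,3)·0.783^3·0.217^0 = 0.480049
Sum = 0.8792

0.8792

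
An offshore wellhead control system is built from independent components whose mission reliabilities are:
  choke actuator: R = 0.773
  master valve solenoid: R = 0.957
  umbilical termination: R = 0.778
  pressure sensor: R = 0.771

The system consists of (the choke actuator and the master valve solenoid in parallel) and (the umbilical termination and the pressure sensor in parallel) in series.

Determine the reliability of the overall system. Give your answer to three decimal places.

0.940

Parallel (choke actuator and master valve solenoid): 1 − (1 − 0.77300)(1 − 0.95700) = 0.99024
Parallel (umbilical termination and pressure sensor): 1 − (1 − 0.77800)(1 − 0.77100) = 0.94916
Series ([0.99024] and [0.94916]): 0.99024 × 0.94916 = 0.940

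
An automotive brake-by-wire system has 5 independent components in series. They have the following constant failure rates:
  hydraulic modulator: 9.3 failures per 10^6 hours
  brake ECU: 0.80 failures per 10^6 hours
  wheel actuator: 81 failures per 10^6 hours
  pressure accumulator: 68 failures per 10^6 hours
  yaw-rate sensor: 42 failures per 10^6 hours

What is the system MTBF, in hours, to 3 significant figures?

Series of exponential components: λ_sys = Σ λ_i
λ_sys = 0.0000093 + 0.00000080 + 0.000081 + 0.000068 + 0.000042 = 2.0110e-04 /h
MTBF = 1 / λ_sys = 4970 h

4970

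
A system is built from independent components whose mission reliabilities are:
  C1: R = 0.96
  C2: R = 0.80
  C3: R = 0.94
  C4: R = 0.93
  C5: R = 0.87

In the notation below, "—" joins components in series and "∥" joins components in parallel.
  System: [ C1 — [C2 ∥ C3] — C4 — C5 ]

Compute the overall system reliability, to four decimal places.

0.7674

Parallel (C2 and C3): 1 − (1 − 0.800000)(1 − 0.940000) = 0.988000
Series (C1, [0.988000], C4, and C5): 0.960000 × 0.988000 × 0.930000 × 0.870000 = 0.7674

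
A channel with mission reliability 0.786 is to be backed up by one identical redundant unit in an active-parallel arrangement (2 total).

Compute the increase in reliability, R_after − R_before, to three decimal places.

0.168

R_before = 0.786
R_after = 1 − (1 − 0.786)^2 = 0.954
ΔR = 0.954 − 0.786 = 0.168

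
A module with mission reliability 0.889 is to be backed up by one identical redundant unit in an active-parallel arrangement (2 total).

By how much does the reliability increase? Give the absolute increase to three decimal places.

0.099

R_before = 0.889
R_after = 1 − (1 − 0.889)^2 = 0.988
ΔR = 0.988 − 0.889 = 0.099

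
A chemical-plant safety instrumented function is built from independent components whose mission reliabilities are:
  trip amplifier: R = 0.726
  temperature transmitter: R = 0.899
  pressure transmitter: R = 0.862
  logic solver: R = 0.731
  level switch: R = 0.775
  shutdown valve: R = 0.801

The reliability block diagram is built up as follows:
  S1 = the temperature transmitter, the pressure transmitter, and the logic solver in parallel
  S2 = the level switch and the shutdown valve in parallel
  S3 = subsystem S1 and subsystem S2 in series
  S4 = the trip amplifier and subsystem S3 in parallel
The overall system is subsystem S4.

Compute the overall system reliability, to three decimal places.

Parallel (temperature transmitter, pressure transmitter, and logic solver): 1 − (1 − 0.89900)(1 − 0.86200)(1 − 0.73100) = 0.99625
Parallel (level switch and shutdown valve): 1 − (1 − 0.77500)(1 − 0.80100) = 0.95523
Series ([0.99625] and [0.95523]): 0.99625 × 0.95523 = 0.95165
Parallel (trip amplifier and [0.95165]): 1 − (1 − 0.72600)(1 − 0.95165) = 0.987

0.987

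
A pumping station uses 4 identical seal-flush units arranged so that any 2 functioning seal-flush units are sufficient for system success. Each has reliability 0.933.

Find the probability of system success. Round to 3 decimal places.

R = Σ_{i=2}^{4} C(4,i) p^i (1−p)^{4−i} with p = 0.933
C(4,2)·0.933^2·0.067^2 = 0.02345
C(4,3)·0.933^3·0.067^1 = 0.21766
C(4,4)·0.933^4·0.067^0 = 0.75775
Sum = 0.999

0.999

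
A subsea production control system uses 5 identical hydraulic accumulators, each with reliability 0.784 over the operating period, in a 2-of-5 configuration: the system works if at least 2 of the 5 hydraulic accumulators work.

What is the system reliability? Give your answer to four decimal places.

R = Σ_{i=2}^{5} C(5,i) p^i (1−p)^{5−i} with p = 0.784
C(5,2)·0.784^2·0.216^3 = 0.061943
C(5,3)·0.784^3·0.216^2 = 0.224831
C(5,4)·0.784^4·0.216^1 = 0.408026
C(5,5)·0.784^5·0.216^0 = 0.296197
Sum = 0.9910

0.9910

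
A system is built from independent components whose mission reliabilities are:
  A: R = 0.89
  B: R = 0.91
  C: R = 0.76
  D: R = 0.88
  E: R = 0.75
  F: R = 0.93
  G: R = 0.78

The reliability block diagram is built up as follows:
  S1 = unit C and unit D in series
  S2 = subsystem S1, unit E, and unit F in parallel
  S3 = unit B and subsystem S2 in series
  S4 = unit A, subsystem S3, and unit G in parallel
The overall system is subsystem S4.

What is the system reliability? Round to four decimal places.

0.9977

Series (C and D): 0.760000 × 0.880000 = 0.668800
Parallel ([0.668800], E, and F): 1 − (1 − 0.668800)(1 − 0.750000)(1 − 0.930000) = 0.994204
Series (B and [0.994204]): 0.910000 × 0.994204 = 0.904726
Parallel (A, [0.904726], and G): 1 − (1 − 0.890000)(1 − 0.904726)(1 − 0.780000) = 0.9977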